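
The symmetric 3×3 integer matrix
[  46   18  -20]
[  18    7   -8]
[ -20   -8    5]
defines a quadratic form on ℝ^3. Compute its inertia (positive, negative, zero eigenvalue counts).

Answer: (1, 2, 0)

Derivation:
step 0: pivot 46 → sign +
step 1: pivot -1/23 → sign −
step 2: pivot -3 → sign −
signature = (1, 2, 0)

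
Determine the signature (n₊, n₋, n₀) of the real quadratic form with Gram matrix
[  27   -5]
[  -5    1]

step 0: pivot 27 → sign +
step 1: pivot 2/27 → sign +
signature = (2, 0, 0)

Answer: (2, 0, 0)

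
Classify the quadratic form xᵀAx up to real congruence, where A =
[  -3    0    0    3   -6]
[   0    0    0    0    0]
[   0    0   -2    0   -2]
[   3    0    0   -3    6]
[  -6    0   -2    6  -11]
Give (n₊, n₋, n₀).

step 0: pivot -3 → sign −
step 1: pivot -2 → sign −
step 2: pivot 3 → sign +
step 3: row/col 3 already zero → sign 0
step 4: row/col 4 already zero → sign 0
signature = (1, 2, 2)

Answer: (1, 2, 2)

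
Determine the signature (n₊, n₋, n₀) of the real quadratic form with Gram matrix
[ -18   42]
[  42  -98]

step 0: pivot -18 → sign −
step 1: row/col 1 already zero → sign 0
signature = (0, 1, 1)

Answer: (0, 1, 1)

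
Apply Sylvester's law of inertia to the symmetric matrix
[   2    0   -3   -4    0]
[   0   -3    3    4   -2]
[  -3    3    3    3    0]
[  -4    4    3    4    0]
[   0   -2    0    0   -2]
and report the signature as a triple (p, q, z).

step 0: pivot 2 → sign +
step 1: pivot -3 → sign −
step 2: pivot 3/2 → sign +
step 3: pivot 2/3 → sign +
step 4: pivot -6 → sign −
signature = (3, 2, 0)

Answer: (3, 2, 0)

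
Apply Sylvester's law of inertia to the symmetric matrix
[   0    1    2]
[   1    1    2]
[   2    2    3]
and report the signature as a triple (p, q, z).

step 0: pivot 1 → sign +
step 1: pivot -1 → sign −
step 2: pivot -1 → sign −
signature = (1, 2, 0)

Answer: (1, 2, 0)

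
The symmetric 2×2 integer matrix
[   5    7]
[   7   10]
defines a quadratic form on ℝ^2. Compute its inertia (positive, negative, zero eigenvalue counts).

Answer: (2, 0, 0)

Derivation:
step 0: pivot 5 → sign +
step 1: pivot 1/5 → sign +
signature = (2, 0, 0)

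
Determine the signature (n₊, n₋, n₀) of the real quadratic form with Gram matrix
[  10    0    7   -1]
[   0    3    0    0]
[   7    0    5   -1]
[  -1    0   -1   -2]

step 0: pivot 10 → sign +
step 1: pivot 3 → sign +
step 2: pivot 1/10 → sign +
step 3: pivot -3 → sign −
signature = (3, 1, 0)

Answer: (3, 1, 0)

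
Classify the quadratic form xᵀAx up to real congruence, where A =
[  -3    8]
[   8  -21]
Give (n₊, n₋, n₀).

Answer: (1, 1, 0)

Derivation:
step 0: pivot -3 → sign −
step 1: pivot 1/3 → sign +
signature = (1, 1, 0)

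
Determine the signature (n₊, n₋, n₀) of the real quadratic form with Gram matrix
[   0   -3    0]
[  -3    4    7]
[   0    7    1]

Answer: (2, 1, 0)

Derivation:
step 0: pivot 4 → sign +
step 1: pivot -9/4 → sign −
step 2: pivot 1 → sign +
signature = (2, 1, 0)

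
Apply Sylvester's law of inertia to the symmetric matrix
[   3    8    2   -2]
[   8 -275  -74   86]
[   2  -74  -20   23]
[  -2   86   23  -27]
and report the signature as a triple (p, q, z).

step 0: pivot 3 → sign +
step 1: pivot -889/3 → sign −
step 2: pivot -12/127 → sign −
step 3: pivot -1/28 → sign −
signature = (1, 3, 0)

Answer: (1, 3, 0)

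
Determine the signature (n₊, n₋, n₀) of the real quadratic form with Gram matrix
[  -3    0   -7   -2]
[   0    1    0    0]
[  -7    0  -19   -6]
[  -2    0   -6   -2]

step 0: pivot -3 → sign −
step 1: pivot 1 → sign +
step 2: pivot -8/3 → sign −
step 3: row/col 3 already zero → sign 0
signature = (1, 2, 1)

Answer: (1, 2, 1)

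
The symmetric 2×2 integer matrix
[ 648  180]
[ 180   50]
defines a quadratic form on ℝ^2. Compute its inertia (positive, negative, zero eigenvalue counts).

step 0: pivot 648 → sign +
step 1: row/col 1 already zero → sign 0
signature = (1, 0, 1)

Answer: (1, 0, 1)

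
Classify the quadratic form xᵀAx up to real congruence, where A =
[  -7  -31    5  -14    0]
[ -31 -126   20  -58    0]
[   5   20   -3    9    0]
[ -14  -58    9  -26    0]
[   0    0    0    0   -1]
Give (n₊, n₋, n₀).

step 0: pivot -7 → sign −
step 1: pivot 79/7 → sign +
step 2: pivot 13/79 → sign +
step 3: pivot 3/13 → sign +
step 4: pivot -1 → sign −
signature = (3, 2, 0)

Answer: (3, 2, 0)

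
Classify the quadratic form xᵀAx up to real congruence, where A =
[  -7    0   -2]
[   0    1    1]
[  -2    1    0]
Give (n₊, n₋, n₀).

Answer: (1, 2, 0)

Derivation:
step 0: pivot -7 → sign −
step 1: pivot 1 → sign +
step 2: pivot -3/7 → sign −
signature = (1, 2, 0)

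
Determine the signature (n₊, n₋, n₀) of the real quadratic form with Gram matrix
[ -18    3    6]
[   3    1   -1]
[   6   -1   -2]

Answer: (1, 1, 1)

Derivation:
step 0: pivot -18 → sign −
step 1: pivot 3/2 → sign +
step 2: row/col 2 already zero → sign 0
signature = (1, 1, 1)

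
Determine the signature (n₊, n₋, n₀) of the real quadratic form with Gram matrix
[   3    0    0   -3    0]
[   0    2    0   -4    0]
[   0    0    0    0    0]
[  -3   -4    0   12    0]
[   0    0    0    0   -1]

step 0: pivot 3 → sign +
step 1: pivot 2 → sign +
step 2: pivot 1 → sign +
step 3: pivot -1 → sign −
step 4: row/col 4 already zero → sign 0
signature = (3, 1, 1)

Answer: (3, 1, 1)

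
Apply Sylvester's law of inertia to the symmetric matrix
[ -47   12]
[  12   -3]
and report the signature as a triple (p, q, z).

Answer: (1, 1, 0)

Derivation:
step 0: pivot -47 → sign −
step 1: pivot 3/47 → sign +
signature = (1, 1, 0)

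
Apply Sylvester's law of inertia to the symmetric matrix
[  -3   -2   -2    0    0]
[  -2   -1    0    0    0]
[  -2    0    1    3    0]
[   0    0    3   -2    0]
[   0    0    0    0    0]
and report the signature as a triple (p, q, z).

step 0: pivot -3 → sign −
step 1: pivot 1/3 → sign +
step 2: pivot -3 → sign −
step 3: pivot 1 → sign +
step 4: row/col 4 already zero → sign 0
signature = (2, 2, 1)

Answer: (2, 2, 1)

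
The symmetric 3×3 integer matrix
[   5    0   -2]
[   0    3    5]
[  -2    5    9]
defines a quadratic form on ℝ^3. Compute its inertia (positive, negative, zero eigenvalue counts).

step 0: pivot 5 → sign +
step 1: pivot 3 → sign +
step 2: pivot -2/15 → sign −
signature = (2, 1, 0)

Answer: (2, 1, 0)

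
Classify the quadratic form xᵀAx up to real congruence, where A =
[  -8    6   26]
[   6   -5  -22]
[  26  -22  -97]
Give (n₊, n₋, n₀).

step 0: pivot -8 → sign −
step 1: pivot -1/2 → sign −
step 2: row/col 2 already zero → sign 0
signature = (0, 2, 1)

Answer: (0, 2, 1)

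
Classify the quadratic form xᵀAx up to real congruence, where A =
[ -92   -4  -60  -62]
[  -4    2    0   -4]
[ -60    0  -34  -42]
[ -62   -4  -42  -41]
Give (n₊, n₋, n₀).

Answer: (2, 1, 1)

Derivation:
step 0: pivot -92 → sign −
step 1: pivot 50/23 → sign +
step 2: pivot 2 → sign +
step 3: row/col 3 already zero → sign 0
signature = (2, 1, 1)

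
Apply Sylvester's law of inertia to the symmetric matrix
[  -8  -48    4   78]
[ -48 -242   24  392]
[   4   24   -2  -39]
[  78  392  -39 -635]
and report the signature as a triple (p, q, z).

Answer: (1, 2, 1)

Derivation:
step 0: pivot -8 → sign −
step 1: pivot 46 → sign +
step 2: pivot -3/46 → sign −
step 3: row/col 3 already zero → sign 0
signature = (1, 2, 1)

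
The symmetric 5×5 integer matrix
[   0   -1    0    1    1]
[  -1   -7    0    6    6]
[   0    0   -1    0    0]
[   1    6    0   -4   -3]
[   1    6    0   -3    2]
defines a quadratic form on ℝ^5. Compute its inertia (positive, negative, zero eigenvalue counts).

step 0: pivot -7 → sign −
step 1: pivot 1/7 → sign +
step 2: pivot -1 → sign −
step 3: pivot 1 → sign +
step 4: pivot 3 → sign +
signature = (3, 2, 0)

Answer: (3, 2, 0)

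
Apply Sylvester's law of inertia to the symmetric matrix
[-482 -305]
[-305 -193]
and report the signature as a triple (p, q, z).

step 0: pivot -482 → sign −
step 1: pivot -1/482 → sign −
signature = (0, 2, 0)

Answer: (0, 2, 0)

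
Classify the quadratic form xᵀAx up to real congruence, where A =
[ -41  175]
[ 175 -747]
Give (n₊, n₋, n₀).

step 0: pivot -41 → sign −
step 1: pivot -2/41 → sign −
signature = (0, 2, 0)

Answer: (0, 2, 0)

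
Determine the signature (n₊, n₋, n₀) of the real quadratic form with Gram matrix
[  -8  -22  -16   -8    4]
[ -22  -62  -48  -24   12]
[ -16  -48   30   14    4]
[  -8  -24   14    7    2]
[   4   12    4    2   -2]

Answer: (3, 2, 0)

Derivation:
step 0: pivot -8 → sign −
step 1: pivot -3/2 → sign −
step 2: pivot 218/3 → sign +
step 3: pivot 53/109 → sign +
step 4: pivot 2/53 → sign +
signature = (3, 2, 0)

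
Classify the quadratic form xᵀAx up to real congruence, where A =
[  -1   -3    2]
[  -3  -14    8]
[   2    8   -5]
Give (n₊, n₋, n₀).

Answer: (0, 3, 0)

Derivation:
step 0: pivot -1 → sign −
step 1: pivot -5 → sign −
step 2: pivot -1/5 → sign −
signature = (0, 3, 0)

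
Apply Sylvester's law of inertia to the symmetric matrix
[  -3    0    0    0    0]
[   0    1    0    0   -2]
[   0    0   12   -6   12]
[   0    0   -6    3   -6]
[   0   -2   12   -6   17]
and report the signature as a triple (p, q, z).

Answer: (3, 1, 1)

Derivation:
step 0: pivot -3 → sign −
step 1: pivot 1 → sign +
step 2: pivot 12 → sign +
step 3: pivot 1 → sign +
step 4: row/col 4 already zero → sign 0
signature = (3, 1, 1)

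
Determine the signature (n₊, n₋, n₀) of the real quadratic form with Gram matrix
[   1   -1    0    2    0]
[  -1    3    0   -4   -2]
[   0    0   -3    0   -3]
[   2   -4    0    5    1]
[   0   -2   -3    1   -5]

step 0: pivot 1 → sign +
step 1: pivot 2 → sign +
step 2: pivot -3 → sign −
step 3: pivot -1 → sign −
step 4: pivot -3 → sign −
signature = (2, 3, 0)

Answer: (2, 3, 0)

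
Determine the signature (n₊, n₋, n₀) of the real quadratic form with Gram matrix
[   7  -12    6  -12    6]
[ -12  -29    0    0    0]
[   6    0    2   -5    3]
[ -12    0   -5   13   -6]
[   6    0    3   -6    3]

Answer: (2, 3, 0)

Derivation:
step 0: pivot 7 → sign +
step 1: pivot -347/7 → sign −
step 2: pivot -350/347 → sign −
step 3: pivot 697/350 → sign +
step 4: pivot -6/697 → sign −
signature = (2, 3, 0)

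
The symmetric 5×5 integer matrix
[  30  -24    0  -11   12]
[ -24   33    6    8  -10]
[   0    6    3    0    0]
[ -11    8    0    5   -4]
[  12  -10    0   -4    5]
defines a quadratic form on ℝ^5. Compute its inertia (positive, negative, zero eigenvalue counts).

step 0: pivot 30 → sign +
step 1: pivot 69/5 → sign +
step 2: pivot 9/23 → sign +
step 3: pivot 11/18 → sign +
step 4: pivot 1/33 → sign +
signature = (5, 0, 0)

Answer: (5, 0, 0)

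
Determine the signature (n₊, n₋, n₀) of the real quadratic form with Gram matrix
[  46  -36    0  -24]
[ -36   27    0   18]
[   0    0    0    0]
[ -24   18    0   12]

step 0: pivot 46 → sign +
step 1: pivot -27/23 → sign −
step 2: row/col 2 already zero → sign 0
step 3: row/col 3 already zero → sign 0
signature = (1, 1, 2)

Answer: (1, 1, 2)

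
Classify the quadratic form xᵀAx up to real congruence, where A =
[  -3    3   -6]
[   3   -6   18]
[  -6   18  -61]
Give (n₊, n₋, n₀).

Answer: (0, 3, 0)

Derivation:
step 0: pivot -3 → sign −
step 1: pivot -3 → sign −
step 2: pivot -1 → sign −
signature = (0, 3, 0)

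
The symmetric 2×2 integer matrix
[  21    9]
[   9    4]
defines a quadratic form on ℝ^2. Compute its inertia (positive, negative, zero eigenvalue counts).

Answer: (2, 0, 0)

Derivation:
step 0: pivot 21 → sign +
step 1: pivot 1/7 → sign +
signature = (2, 0, 0)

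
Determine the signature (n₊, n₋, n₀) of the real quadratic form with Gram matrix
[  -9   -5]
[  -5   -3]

Answer: (0, 2, 0)

Derivation:
step 0: pivot -9 → sign −
step 1: pivot -2/9 → sign −
signature = (0, 2, 0)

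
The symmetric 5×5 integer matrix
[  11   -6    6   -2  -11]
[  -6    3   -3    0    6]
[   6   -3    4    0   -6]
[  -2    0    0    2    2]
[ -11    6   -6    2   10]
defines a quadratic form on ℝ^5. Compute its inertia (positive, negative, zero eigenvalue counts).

step 0: pivot 11 → sign +
step 1: pivot -3/11 → sign −
step 2: pivot 1 → sign +
step 3: pivot 6 → sign +
step 4: pivot -1 → sign −
signature = (3, 2, 0)

Answer: (3, 2, 0)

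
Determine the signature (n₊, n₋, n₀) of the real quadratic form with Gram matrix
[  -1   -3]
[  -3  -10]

step 0: pivot -1 → sign −
step 1: pivot -1 → sign −
signature = (0, 2, 0)

Answer: (0, 2, 0)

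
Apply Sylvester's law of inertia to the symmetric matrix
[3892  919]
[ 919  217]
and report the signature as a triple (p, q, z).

Answer: (2, 0, 0)

Derivation:
step 0: pivot 3892 → sign +
step 1: pivot 3/3892 → sign +
signature = (2, 0, 0)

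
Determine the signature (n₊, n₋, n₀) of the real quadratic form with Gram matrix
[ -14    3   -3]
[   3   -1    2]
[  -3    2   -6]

Answer: (0, 3, 0)

Derivation:
step 0: pivot -14 → sign −
step 1: pivot -5/14 → sign −
step 2: pivot -1/5 → sign −
signature = (0, 3, 0)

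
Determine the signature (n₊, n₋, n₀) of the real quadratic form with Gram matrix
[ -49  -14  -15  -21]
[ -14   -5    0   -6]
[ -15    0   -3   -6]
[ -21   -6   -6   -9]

Answer: (1, 3, 0)

Derivation:
step 0: pivot -49 → sign −
step 1: pivot -1 → sign −
step 2: pivot 978/49 → sign +
step 3: pivot -3/326 → sign −
signature = (1, 3, 0)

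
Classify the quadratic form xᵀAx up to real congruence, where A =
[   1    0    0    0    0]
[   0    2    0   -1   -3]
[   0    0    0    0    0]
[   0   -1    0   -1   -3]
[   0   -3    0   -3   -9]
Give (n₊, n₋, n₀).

Answer: (2, 1, 2)

Derivation:
step 0: pivot 1 → sign +
step 1: pivot 2 → sign +
step 2: pivot -3/2 → sign −
step 3: row/col 3 already zero → sign 0
step 4: row/col 4 already zero → sign 0
signature = (2, 1, 2)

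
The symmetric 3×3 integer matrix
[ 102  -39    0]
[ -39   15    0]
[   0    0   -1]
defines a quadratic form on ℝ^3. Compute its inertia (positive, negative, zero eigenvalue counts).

Answer: (2, 1, 0)

Derivation:
step 0: pivot 102 → sign +
step 1: pivot 3/34 → sign +
step 2: pivot -1 → sign −
signature = (2, 1, 0)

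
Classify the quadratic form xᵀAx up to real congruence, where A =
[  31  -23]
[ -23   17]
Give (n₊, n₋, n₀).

Answer: (1, 1, 0)

Derivation:
step 0: pivot 31 → sign +
step 1: pivot -2/31 → sign −
signature = (1, 1, 0)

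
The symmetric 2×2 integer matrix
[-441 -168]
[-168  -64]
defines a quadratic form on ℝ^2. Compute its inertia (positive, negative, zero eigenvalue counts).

step 0: pivot -441 → sign −
step 1: row/col 1 already zero → sign 0
signature = (0, 1, 1)

Answer: (0, 1, 1)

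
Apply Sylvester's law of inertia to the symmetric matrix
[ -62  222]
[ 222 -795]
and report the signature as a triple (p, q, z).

Answer: (0, 2, 0)

Derivation:
step 0: pivot -62 → sign −
step 1: pivot -3/31 → sign −
signature = (0, 2, 0)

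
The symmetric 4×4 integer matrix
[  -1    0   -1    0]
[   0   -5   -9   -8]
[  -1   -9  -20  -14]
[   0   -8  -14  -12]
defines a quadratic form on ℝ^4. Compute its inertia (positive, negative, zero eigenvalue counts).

Answer: (1, 3, 0)

Derivation:
step 0: pivot -1 → sign −
step 1: pivot -5 → sign −
step 2: pivot -14/5 → sign −
step 3: pivot 6/7 → sign +
signature = (1, 3, 0)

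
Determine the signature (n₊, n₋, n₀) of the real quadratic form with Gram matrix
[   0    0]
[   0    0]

Answer: (0, 0, 2)

Derivation:
step 0: row/col 0 already zero → sign 0
step 1: row/col 1 already zero → sign 0
signature = (0, 0, 2)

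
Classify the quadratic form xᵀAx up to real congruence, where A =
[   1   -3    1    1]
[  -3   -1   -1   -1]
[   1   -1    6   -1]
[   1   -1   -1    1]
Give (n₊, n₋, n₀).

Answer: (2, 2, 0)

Derivation:
step 0: pivot 1 → sign +
step 1: pivot -10 → sign −
step 2: pivot 27/5 → sign +
step 3: pivot -2/27 → sign −
signature = (2, 2, 0)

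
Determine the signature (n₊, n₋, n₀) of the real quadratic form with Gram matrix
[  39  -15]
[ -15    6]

Answer: (2, 0, 0)

Derivation:
step 0: pivot 39 → sign +
step 1: pivot 3/13 → sign +
signature = (2, 0, 0)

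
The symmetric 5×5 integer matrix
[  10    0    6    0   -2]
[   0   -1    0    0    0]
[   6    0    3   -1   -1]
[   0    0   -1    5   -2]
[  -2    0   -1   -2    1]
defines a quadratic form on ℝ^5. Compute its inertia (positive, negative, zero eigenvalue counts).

Answer: (2, 3, 0)

Derivation:
step 0: pivot 10 → sign +
step 1: pivot -1 → sign −
step 2: pivot -3/5 → sign −
step 3: pivot 20/3 → sign +
step 4: pivot -3/20 → sign −
signature = (2, 3, 0)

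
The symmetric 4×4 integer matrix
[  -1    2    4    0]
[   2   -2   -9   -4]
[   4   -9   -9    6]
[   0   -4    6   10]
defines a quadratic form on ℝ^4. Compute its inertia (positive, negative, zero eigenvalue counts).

step 0: pivot -1 → sign −
step 1: pivot 2 → sign +
step 2: pivot 13/2 → sign +
step 3: pivot -6/13 → sign −
signature = (2, 2, 0)

Answer: (2, 2, 0)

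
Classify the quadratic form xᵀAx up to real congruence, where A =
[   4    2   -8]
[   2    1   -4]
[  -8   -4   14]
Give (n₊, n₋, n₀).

step 0: pivot 4 → sign +
step 1: pivot -2 → sign −
step 2: row/col 2 already zero → sign 0
signature = (1, 1, 1)

Answer: (1, 1, 1)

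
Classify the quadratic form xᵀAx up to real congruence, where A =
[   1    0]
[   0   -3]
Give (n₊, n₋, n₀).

step 0: pivot 1 → sign +
step 1: pivot -3 → sign −
signature = (1, 1, 0)

Answer: (1, 1, 0)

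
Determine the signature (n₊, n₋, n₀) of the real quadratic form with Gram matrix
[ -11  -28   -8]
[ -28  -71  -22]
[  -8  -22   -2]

Answer: (1, 2, 0)

Derivation:
step 0: pivot -11 → sign −
step 1: pivot 3/11 → sign +
step 2: pivot -6 → sign −
signature = (1, 2, 0)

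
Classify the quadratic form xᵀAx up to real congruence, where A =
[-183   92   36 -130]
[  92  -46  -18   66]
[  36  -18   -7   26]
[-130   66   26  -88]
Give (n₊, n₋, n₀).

step 0: pivot -183 → sign −
step 1: pivot 46/183 → sign +
step 2: pivot 1/23 → sign +
step 3: pivot 2 → sign +
signature = (3, 1, 0)

Answer: (3, 1, 0)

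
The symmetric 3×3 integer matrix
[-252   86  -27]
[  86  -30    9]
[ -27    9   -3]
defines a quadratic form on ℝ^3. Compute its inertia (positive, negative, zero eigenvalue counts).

step 0: pivot -252 → sign −
step 1: pivot -41/63 → sign −
step 2: pivot -3/82 → sign −
signature = (0, 3, 0)

Answer: (0, 3, 0)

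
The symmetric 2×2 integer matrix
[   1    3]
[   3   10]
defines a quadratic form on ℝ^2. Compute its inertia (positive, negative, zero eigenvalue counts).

Answer: (2, 0, 0)

Derivation:
step 0: pivot 1 → sign +
step 1: pivot 1 → sign +
signature = (2, 0, 0)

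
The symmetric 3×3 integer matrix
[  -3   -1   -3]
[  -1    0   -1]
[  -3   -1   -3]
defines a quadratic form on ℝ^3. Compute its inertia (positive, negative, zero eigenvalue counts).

Answer: (1, 1, 1)

Derivation:
step 0: pivot -3 → sign −
step 1: pivot 1/3 → sign +
step 2: row/col 2 already zero → sign 0
signature = (1, 1, 1)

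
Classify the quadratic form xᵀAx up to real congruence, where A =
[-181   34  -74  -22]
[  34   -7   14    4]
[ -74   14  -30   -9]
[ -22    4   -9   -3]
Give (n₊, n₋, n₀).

Answer: (1, 3, 0)

Derivation:
step 0: pivot -181 → sign −
step 1: pivot -111/181 → sign −
step 2: pivot 10/37 → sign +
step 3: pivot -3/10 → sign −
signature = (1, 3, 0)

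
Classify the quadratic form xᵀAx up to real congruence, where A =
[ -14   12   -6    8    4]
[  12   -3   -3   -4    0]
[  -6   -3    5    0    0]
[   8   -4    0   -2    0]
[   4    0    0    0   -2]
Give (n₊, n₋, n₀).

step 0: pivot -14 → sign −
step 1: pivot 51/7 → sign +
step 2: pivot -26/17 → sign −
step 3: pivot 58/39 → sign +
step 4: pivot 6/29 → sign +
signature = (3, 2, 0)

Answer: (3, 2, 0)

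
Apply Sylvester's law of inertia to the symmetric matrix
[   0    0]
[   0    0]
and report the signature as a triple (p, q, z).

step 0: row/col 0 already zero → sign 0
step 1: row/col 1 already zero → sign 0
signature = (0, 0, 2)

Answer: (0, 0, 2)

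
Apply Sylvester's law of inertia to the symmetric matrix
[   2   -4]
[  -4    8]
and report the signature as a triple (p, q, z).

Answer: (1, 0, 1)

Derivation:
step 0: pivot 2 → sign +
step 1: row/col 1 already zero → sign 0
signature = (1, 0, 1)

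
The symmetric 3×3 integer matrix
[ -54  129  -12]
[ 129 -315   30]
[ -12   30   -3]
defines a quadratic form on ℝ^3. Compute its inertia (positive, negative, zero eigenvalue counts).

step 0: pivot -54 → sign −
step 1: pivot -41/6 → sign −
step 2: pivot -3/41 → sign −
signature = (0, 3, 0)

Answer: (0, 3, 0)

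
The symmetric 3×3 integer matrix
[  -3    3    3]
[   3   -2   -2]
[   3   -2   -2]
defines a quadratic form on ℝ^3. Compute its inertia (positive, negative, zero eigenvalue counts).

Answer: (1, 1, 1)

Derivation:
step 0: pivot -3 → sign −
step 1: pivot 1 → sign +
step 2: row/col 2 already zero → sign 0
signature = (1, 1, 1)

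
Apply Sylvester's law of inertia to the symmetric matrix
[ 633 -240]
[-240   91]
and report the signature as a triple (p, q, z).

Answer: (2, 0, 0)

Derivation:
step 0: pivot 633 → sign +
step 1: pivot 1/211 → sign +
signature = (2, 0, 0)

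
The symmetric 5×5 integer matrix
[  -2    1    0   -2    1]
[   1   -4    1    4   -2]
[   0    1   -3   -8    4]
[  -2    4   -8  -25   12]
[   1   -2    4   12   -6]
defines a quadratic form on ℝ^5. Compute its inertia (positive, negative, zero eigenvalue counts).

Answer: (0, 5, 0)

Derivation:
step 0: pivot -2 → sign −
step 1: pivot -7/2 → sign −
step 2: pivot -19/7 → sign −
step 3: pivot -31/19 → sign −
step 4: pivot -3/31 → sign −
signature = (0, 5, 0)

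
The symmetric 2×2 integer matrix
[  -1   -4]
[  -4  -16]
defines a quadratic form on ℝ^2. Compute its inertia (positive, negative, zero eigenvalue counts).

Answer: (0, 1, 1)

Derivation:
step 0: pivot -1 → sign −
step 1: row/col 1 already zero → sign 0
signature = (0, 1, 1)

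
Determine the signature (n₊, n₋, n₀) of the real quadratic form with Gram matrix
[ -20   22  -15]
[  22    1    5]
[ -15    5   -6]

Answer: (2, 1, 0)

Derivation:
step 0: pivot -20 → sign −
step 1: pivot 126/5 → sign +
step 2: pivot 1/504 → sign +
signature = (2, 1, 0)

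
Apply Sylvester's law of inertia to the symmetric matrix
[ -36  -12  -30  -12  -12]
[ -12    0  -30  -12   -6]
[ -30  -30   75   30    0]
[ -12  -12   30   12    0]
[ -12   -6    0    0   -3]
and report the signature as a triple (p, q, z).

Answer: (1, 1, 3)

Derivation:
step 0: pivot -36 → sign −
step 1: pivot 4 → sign +
step 2: row/col 2 already zero → sign 0
step 3: row/col 3 already zero → sign 0
step 4: row/col 4 already zero → sign 0
signature = (1, 1, 3)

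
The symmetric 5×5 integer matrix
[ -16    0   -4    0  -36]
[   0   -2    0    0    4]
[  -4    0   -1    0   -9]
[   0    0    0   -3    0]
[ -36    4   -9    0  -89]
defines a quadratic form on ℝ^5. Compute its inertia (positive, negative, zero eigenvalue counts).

Answer: (0, 3, 2)

Derivation:
step 0: pivot -16 → sign −
step 1: pivot -2 → sign −
step 2: pivot -3 → sign −
step 3: row/col 3 already zero → sign 0
step 4: row/col 4 already zero → sign 0
signature = (0, 3, 2)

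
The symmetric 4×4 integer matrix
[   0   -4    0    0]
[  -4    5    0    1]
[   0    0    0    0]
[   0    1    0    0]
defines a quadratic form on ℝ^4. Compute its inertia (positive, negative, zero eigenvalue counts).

step 0: pivot 5 → sign +
step 1: pivot -16/5 → sign −
step 2: row/col 2 already zero → sign 0
step 3: row/col 3 already zero → sign 0
signature = (1, 1, 2)

Answer: (1, 1, 2)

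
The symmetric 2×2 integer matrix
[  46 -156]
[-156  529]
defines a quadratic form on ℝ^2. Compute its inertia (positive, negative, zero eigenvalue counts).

Answer: (1, 1, 0)

Derivation:
step 0: pivot 46 → sign +
step 1: pivot -1/23 → sign −
signature = (1, 1, 0)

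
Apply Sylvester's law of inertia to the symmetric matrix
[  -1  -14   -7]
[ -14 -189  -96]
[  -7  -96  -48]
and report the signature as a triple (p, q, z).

Answer: (2, 1, 0)

Derivation:
step 0: pivot -1 → sign −
step 1: pivot 7 → sign +
step 2: pivot 3/7 → sign +
signature = (2, 1, 0)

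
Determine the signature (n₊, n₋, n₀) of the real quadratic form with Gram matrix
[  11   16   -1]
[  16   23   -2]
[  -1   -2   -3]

Answer: (1, 2, 0)

Derivation:
step 0: pivot 11 → sign +
step 1: pivot -3/11 → sign −
step 2: pivot -2 → sign −
signature = (1, 2, 0)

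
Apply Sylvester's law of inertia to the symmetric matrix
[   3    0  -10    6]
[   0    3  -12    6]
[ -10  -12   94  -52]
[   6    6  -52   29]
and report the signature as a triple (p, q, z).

step 0: pivot 3 → sign +
step 1: pivot 3 → sign +
step 2: pivot 38/3 → sign +
step 3: pivot -1/19 → sign −
signature = (3, 1, 0)

Answer: (3, 1, 0)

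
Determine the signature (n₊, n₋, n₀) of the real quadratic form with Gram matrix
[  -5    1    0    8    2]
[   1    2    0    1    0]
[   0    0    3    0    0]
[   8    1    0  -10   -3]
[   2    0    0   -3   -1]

Answer: (2, 2, 1)

Derivation:
step 0: pivot -5 → sign −
step 1: pivot 11/5 → sign +
step 2: pivot 3 → sign +
step 3: pivot -3/11 → sign −
step 4: row/col 4 already zero → sign 0
signature = (2, 2, 1)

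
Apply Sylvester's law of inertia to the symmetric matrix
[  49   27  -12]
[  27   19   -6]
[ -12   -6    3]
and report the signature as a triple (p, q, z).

Answer: (2, 1, 0)

Derivation:
step 0: pivot 49 → sign +
step 1: pivot 202/49 → sign +
step 2: pivot -3/101 → sign −
signature = (2, 1, 0)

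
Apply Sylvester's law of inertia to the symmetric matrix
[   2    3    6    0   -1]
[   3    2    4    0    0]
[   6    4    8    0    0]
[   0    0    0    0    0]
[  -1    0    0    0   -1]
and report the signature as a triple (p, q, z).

step 0: pivot 2 → sign +
step 1: pivot -5/2 → sign −
step 2: pivot -3/5 → sign −
step 3: row/col 3 already zero → sign 0
step 4: row/col 4 already zero → sign 0
signature = (1, 2, 2)

Answer: (1, 2, 2)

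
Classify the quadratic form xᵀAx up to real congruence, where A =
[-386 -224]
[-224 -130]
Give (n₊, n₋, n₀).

step 0: pivot -386 → sign −
step 1: pivot -2/193 → sign −
signature = (0, 2, 0)

Answer: (0, 2, 0)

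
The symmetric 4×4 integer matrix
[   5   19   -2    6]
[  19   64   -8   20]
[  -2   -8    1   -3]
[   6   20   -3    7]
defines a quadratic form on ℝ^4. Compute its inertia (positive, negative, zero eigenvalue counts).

Answer: (2, 2, 0)

Derivation:
step 0: pivot 5 → sign +
step 1: pivot -41/5 → sign −
step 2: pivot 9/41 → sign +
step 3: pivot -2/9 → sign −
signature = (2, 2, 0)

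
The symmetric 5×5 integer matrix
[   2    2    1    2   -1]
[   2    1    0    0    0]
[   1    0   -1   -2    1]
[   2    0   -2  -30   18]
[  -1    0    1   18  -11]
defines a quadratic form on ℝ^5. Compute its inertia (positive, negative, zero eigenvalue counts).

Answer: (1, 4, 0)

Derivation:
step 0: pivot 2 → sign +
step 1: pivot -1 → sign −
step 2: pivot -1/2 → sign −
step 3: pivot -26 → sign −
step 4: pivot -2/13 → sign −
signature = (1, 4, 0)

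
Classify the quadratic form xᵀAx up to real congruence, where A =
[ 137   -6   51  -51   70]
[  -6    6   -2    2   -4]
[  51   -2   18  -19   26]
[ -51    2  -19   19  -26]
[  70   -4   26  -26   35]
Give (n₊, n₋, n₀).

Answer: (3, 2, 0)

Derivation:
step 0: pivot 137 → sign +
step 1: pivot 786/137 → sign +
step 2: pivot -391/393 → sign −
step 3: pivot 2/391 → sign +
step 4: pivot -1 → sign −
signature = (3, 2, 0)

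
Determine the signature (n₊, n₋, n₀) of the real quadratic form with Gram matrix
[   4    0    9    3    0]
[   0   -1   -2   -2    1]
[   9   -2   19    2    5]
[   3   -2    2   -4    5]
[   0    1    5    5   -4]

Answer: (2, 3, 0)

Derivation:
step 0: pivot 4 → sign +
step 1: pivot -1 → sign −
step 2: pivot 11/4 → sign +
step 3: pivot -27/11 → sign −
step 4: pivot -1/3 → sign −
signature = (2, 3, 0)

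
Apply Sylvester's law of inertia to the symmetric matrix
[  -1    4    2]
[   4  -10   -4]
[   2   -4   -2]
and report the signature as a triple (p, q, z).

step 0: pivot -1 → sign −
step 1: pivot 6 → sign +
step 2: pivot -2/3 → sign −
signature = (1, 2, 0)

Answer: (1, 2, 0)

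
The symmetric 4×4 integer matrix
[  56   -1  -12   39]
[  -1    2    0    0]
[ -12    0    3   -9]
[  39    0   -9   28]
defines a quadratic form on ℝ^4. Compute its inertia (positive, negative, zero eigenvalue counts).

step 0: pivot 56 → sign +
step 1: pivot 111/56 → sign +
step 2: pivot 15/37 → sign +
step 3: pivot -1/5 → sign −
signature = (3, 1, 0)

Answer: (3, 1, 0)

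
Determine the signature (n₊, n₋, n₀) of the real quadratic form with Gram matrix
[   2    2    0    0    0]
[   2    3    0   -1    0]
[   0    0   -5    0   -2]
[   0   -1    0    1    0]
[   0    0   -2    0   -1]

step 0: pivot 2 → sign +
step 1: pivot 1 → sign +
step 2: pivot -5 → sign −
step 3: pivot -1/5 → sign −
step 4: row/col 4 already zero → sign 0
signature = (2, 2, 1)

Answer: (2, 2, 1)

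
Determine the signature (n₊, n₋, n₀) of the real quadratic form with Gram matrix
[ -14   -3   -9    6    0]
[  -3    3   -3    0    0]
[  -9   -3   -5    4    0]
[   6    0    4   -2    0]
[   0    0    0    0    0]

Answer: (2, 1, 2)

Derivation:
step 0: pivot -14 → sign −
step 1: pivot 51/14 → sign +
step 2: pivot 8/17 → sign +
step 3: row/col 3 already zero → sign 0
step 4: row/col 4 already zero → sign 0
signature = (2, 1, 2)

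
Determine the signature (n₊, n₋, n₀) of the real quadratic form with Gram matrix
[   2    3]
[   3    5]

step 0: pivot 2 → sign +
step 1: pivot 1/2 → sign +
signature = (2, 0, 0)

Answer: (2, 0, 0)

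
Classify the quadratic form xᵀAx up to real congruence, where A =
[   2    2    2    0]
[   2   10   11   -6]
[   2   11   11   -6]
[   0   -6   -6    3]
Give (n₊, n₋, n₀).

step 0: pivot 2 → sign +
step 1: pivot 8 → sign +
step 2: pivot -9/8 → sign −
step 3: pivot -1 → sign −
signature = (2, 2, 0)

Answer: (2, 2, 0)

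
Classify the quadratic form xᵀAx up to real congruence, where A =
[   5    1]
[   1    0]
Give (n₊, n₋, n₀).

Answer: (1, 1, 0)

Derivation:
step 0: pivot 5 → sign +
step 1: pivot -1/5 → sign −
signature = (1, 1, 0)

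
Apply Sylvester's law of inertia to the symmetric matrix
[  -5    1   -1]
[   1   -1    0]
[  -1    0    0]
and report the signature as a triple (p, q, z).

Answer: (1, 2, 0)

Derivation:
step 0: pivot -5 → sign −
step 1: pivot -4/5 → sign −
step 2: pivot 1/4 → sign +
signature = (1, 2, 0)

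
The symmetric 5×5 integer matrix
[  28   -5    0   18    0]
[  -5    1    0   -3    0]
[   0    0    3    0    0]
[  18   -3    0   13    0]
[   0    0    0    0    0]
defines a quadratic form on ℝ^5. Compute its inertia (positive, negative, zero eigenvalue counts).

Answer: (4, 0, 1)

Derivation:
step 0: pivot 28 → sign +
step 1: pivot 3/28 → sign +
step 2: pivot 3 → sign +
step 3: pivot 1 → sign +
step 4: row/col 4 already zero → sign 0
signature = (4, 0, 1)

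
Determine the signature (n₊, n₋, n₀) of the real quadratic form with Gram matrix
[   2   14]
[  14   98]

step 0: pivot 2 → sign +
step 1: row/col 1 already zero → sign 0
signature = (1, 0, 1)

Answer: (1, 0, 1)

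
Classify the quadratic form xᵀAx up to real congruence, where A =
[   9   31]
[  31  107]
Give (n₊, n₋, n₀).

step 0: pivot 9 → sign +
step 1: pivot 2/9 → sign +
signature = (2, 0, 0)

Answer: (2, 0, 0)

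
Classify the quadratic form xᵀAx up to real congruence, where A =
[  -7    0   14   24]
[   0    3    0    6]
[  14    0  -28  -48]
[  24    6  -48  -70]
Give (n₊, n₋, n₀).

Answer: (2, 1, 1)

Derivation:
step 0: pivot -7 → sign −
step 1: pivot 3 → sign +
step 2: pivot 2/7 → sign +
step 3: row/col 3 already zero → sign 0
signature = (2, 1, 1)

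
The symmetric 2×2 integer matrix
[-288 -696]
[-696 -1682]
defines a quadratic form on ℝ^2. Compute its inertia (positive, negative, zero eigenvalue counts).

Answer: (0, 1, 1)

Derivation:
step 0: pivot -288 → sign −
step 1: row/col 1 already zero → sign 0
signature = (0, 1, 1)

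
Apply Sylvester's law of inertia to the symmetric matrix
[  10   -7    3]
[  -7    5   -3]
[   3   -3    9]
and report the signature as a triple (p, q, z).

step 0: pivot 10 → sign +
step 1: pivot 1/10 → sign +
step 2: row/col 2 already zero → sign 0
signature = (2, 0, 1)

Answer: (2, 0, 1)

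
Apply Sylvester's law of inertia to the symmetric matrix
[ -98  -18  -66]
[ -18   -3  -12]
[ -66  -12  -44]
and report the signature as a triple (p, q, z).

step 0: pivot -98 → sign −
step 1: pivot 15/49 → sign +
step 2: pivot 2/5 → sign +
signature = (2, 1, 0)

Answer: (2, 1, 0)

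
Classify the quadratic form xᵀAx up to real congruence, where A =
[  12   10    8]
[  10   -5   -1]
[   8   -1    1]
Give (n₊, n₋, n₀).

step 0: pivot 12 → sign +
step 1: pivot -40/3 → sign −
step 2: pivot 3/40 → sign +
signature = (2, 1, 0)

Answer: (2, 1, 0)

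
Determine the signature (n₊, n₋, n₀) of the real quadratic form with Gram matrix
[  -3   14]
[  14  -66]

step 0: pivot -3 → sign −
step 1: pivot -2/3 → sign −
signature = (0, 2, 0)

Answer: (0, 2, 0)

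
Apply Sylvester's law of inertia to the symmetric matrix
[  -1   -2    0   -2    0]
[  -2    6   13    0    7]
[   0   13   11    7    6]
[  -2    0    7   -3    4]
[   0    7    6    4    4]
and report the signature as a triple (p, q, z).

Answer: (2, 3, 0)

Derivation:
step 0: pivot -1 → sign −
step 1: pivot 10 → sign +
step 2: pivot -59/10 → sign −
step 3: pivot -3/59 → sign −
step 4: pivot 2 → sign +
signature = (2, 3, 0)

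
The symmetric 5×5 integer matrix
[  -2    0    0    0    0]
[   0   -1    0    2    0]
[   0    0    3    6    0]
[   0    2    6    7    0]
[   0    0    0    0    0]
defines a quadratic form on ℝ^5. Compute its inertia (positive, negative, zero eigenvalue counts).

Answer: (1, 3, 1)

Derivation:
step 0: pivot -2 → sign −
step 1: pivot -1 → sign −
step 2: pivot 3 → sign +
step 3: pivot -1 → sign −
step 4: row/col 4 already zero → sign 0
signature = (1, 3, 1)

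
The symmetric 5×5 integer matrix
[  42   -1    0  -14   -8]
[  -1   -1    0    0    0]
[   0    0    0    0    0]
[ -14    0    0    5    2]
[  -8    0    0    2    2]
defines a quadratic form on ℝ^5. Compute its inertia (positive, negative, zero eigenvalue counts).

Answer: (2, 2, 1)

Derivation:
step 0: pivot 42 → sign +
step 1: pivot -43/42 → sign −
step 2: pivot 19/43 → sign +
step 3: pivot -6/19 → sign −
step 4: row/col 4 already zero → sign 0
signature = (2, 2, 1)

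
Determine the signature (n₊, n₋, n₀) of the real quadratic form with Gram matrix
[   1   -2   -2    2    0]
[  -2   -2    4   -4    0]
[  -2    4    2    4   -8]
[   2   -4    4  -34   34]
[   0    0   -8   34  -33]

step 0: pivot 1 → sign +
step 1: pivot -6 → sign −
step 2: pivot -2 → sign −
step 3: pivot -6 → sign −
step 4: pivot -1/3 → sign −
signature = (1, 4, 0)

Answer: (1, 4, 0)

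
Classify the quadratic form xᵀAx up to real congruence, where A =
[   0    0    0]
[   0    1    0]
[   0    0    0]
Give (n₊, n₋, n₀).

step 0: pivot 1 → sign +
step 1: row/col 1 already zero → sign 0
step 2: row/col 2 already zero → sign 0
signature = (1, 0, 2)

Answer: (1, 0, 2)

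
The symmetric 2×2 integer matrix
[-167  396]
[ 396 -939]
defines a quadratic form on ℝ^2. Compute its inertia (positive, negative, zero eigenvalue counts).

step 0: pivot -167 → sign −
step 1: pivot 3/167 → sign +
signature = (1, 1, 0)

Answer: (1, 1, 0)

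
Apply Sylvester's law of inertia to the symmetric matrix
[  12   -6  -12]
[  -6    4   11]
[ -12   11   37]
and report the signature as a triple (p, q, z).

Answer: (2, 0, 1)

Derivation:
step 0: pivot 12 → sign +
step 1: pivot 1 → sign +
step 2: row/col 2 already zero → sign 0
signature = (2, 0, 1)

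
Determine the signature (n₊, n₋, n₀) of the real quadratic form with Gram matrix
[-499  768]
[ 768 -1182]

step 0: pivot -499 → sign −
step 1: pivot 6/499 → sign +
signature = (1, 1, 0)

Answer: (1, 1, 0)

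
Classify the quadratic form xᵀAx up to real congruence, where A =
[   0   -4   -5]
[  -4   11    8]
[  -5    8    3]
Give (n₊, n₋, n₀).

Answer: (2, 1, 0)

Derivation:
step 0: pivot 11 → sign +
step 1: pivot -16/11 → sign −
step 2: pivot 3/16 → sign +
signature = (2, 1, 0)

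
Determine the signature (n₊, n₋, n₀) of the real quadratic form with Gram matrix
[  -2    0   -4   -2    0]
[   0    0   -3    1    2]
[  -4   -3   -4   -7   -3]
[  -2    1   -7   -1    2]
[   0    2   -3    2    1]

step 0: pivot -2 → sign −
step 1: pivot 4 → sign +
step 2: pivot -9/4 → sign −
step 3: pivot -5/9 → sign −
step 4: pivot -6/5 → sign −
signature = (1, 4, 0)

Answer: (1, 4, 0)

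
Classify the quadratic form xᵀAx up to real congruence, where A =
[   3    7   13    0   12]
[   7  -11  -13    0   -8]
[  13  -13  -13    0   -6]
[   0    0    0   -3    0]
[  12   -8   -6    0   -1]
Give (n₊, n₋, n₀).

step 0: pivot 3 → sign +
step 1: pivot -82/3 → sign −
step 2: pivot -26/41 → sign −
step 3: pivot -3 → sign −
step 4: pivot -3/13 → sign −
signature = (1, 4, 0)

Answer: (1, 4, 0)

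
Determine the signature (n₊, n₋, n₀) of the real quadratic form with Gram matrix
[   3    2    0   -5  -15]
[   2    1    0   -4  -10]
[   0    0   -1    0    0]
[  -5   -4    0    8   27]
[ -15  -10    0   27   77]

step 0: pivot 3 → sign +
step 1: pivot -1/3 → sign −
step 2: pivot -1 → sign −
step 3: pivot 1 → sign +
step 4: pivot -2 → sign −
signature = (2, 3, 0)

Answer: (2, 3, 0)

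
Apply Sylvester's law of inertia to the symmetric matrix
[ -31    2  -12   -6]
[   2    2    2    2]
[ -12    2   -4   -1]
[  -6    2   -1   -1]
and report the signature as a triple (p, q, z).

Answer: (2, 2, 0)

Derivation:
step 0: pivot -31 → sign −
step 1: pivot 66/31 → sign +
step 2: pivot -2/33 → sign −
step 3: pivot 3/2 → sign +
signature = (2, 2, 0)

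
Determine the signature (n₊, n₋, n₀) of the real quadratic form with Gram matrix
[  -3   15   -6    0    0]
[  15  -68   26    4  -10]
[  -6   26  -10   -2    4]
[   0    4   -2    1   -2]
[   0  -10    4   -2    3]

Answer: (2, 3, 0)

Derivation:
step 0: pivot -3 → sign −
step 1: pivot 7 → sign +
step 2: pivot -2/7 → sign −
step 3: pivot -1 → sign −
step 4: pivot 3 → sign +
signature = (2, 3, 0)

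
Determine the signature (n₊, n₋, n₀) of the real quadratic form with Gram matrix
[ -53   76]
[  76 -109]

Answer: (0, 2, 0)

Derivation:
step 0: pivot -53 → sign −
step 1: pivot -1/53 → sign −
signature = (0, 2, 0)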